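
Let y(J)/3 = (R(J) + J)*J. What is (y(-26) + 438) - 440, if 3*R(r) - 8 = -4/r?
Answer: 1814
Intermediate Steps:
R(r) = 8/3 - 4/(3*r) (R(r) = 8/3 + (-4/r)/3 = 8/3 - 4/(3*r))
y(J) = 3*J*(J + 4*(-1 + 2*J)/(3*J)) (y(J) = 3*((4*(-1 + 2*J)/(3*J) + J)*J) = 3*((J + 4*(-1 + 2*J)/(3*J))*J) = 3*(J*(J + 4*(-1 + 2*J)/(3*J))) = 3*J*(J + 4*(-1 + 2*J)/(3*J)))
(y(-26) + 438) - 440 = ((-4 + 3*(-26)² + 8*(-26)) + 438) - 440 = ((-4 + 3*676 - 208) + 438) - 440 = ((-4 + 2028 - 208) + 438) - 440 = (1816 + 438) - 440 = 2254 - 440 = 1814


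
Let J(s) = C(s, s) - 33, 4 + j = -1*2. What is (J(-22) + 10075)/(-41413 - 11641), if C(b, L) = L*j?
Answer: -5087/26527 ≈ -0.19177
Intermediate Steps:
j = -6 (j = -4 - 1*2 = -4 - 2 = -6)
C(b, L) = -6*L (C(b, L) = L*(-6) = -6*L)
J(s) = -33 - 6*s (J(s) = -6*s - 33 = -33 - 6*s)
(J(-22) + 10075)/(-41413 - 11641) = ((-33 - 6*(-22)) + 10075)/(-41413 - 11641) = ((-33 + 132) + 10075)/(-53054) = (99 + 10075)*(-1/53054) = 10174*(-1/53054) = -5087/26527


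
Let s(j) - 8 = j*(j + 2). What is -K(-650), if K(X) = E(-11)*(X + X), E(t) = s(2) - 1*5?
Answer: 14300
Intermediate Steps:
s(j) = 8 + j*(2 + j) (s(j) = 8 + j*(j + 2) = 8 + j*(2 + j))
E(t) = 11 (E(t) = (8 + 2² + 2*2) - 1*5 = (8 + 4 + 4) - 5 = 16 - 5 = 11)
K(X) = 22*X (K(X) = 11*(X + X) = 11*(2*X) = 22*X)
-K(-650) = -22*(-650) = -1*(-14300) = 14300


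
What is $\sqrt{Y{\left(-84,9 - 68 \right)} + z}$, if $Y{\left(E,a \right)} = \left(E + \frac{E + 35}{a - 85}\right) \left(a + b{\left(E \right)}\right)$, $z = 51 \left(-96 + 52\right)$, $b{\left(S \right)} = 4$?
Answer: $\frac{\sqrt{339449}}{12} \approx 48.552$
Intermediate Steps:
$z = -2244$ ($z = 51 \left(-44\right) = -2244$)
$Y{\left(E,a \right)} = \left(4 + a\right) \left(E + \frac{35 + E}{-85 + a}\right)$ ($Y{\left(E,a \right)} = \left(E + \frac{E + 35}{a - 85}\right) \left(a + 4\right) = \left(E + \frac{35 + E}{-85 + a}\right) \left(4 + a\right) = \left(4 + a\right) \left(E + \frac{35 + E}{-85 + a}\right)$)
$\sqrt{Y{\left(-84,9 - 68 \right)} + z} = \sqrt{\frac{140 - -28224 + 35 \left(9 - 68\right) - 84 \left(9 - 68\right)^{2} - - 6720 \left(9 - 68\right)}{-85 + \left(9 - 68\right)} - 2244} = \sqrt{\frac{140 + 28224 + 35 \left(-59\right) - 84 \left(-59\right)^{2} - \left(-6720\right) \left(-59\right)}{-85 - 59} - 2244} = \sqrt{\frac{140 + 28224 - 2065 - 292404 - 396480}{-144} - 2244} = \sqrt{- \frac{140 + 28224 - 2065 - 292404 - 396480}{144} - 2244} = \sqrt{\left(- \frac{1}{144}\right) \left(-662585\right) - 2244} = \sqrt{\frac{662585}{144} - 2244} = \sqrt{\frac{339449}{144}} = \frac{\sqrt{339449}}{12}$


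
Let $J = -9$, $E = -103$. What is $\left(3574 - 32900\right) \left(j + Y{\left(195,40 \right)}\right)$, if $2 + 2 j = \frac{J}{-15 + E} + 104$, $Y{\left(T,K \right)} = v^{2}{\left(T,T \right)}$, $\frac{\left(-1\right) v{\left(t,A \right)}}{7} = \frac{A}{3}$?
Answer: $- \frac{716580003535}{118} \approx -6.0727 \cdot 10^{9}$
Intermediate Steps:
$v{\left(t,A \right)} = - \frac{7 A}{3}$ ($v{\left(t,A \right)} = - 7 \frac{A}{3} = - \frac{7 A}{3}$)
$Y{\left(T,K \right)} = \frac{49 T^{2}}{9}$ ($Y{\left(T,K \right)} = \left(- \frac{7 T}{3}\right)^{2} = \frac{49 T^{2}}{9}$)
$j = \frac{12045}{236}$ ($j = -1 + \frac{\frac{1}{-15 - 103} \left(-9\right) + 104}{2} = -1 + \frac{\frac{1}{-118} \left(-9\right) + 104}{2} = -1 + \frac{\left(- \frac{1}{118}\right) \left(-9\right) + 104}{2} = -1 + \frac{\frac{9}{118} + 104}{2} = -1 + \frac{1}{2} \cdot \frac{12281}{118} = -1 + \frac{12281}{236} = \frac{12045}{236} \approx 51.038$)
$\left(3574 - 32900\right) \left(j + Y{\left(195,40 \right)}\right) = \left(3574 - 32900\right) \left(\frac{12045}{236} + \frac{49 \cdot 195^{2}}{9}\right) = - 29326 \left(\frac{12045}{236} + \frac{49}{9} \cdot 38025\right) = - 29326 \left(\frac{12045}{236} + 207025\right) = \left(-29326\right) \frac{48869945}{236} = - \frac{716580003535}{118}$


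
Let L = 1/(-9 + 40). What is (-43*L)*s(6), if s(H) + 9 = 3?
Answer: 258/31 ≈ 8.3226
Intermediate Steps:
L = 1/31 ≈ 0.032258
s(H) = -6 (s(H) = -9 + 3 = -6)
(-43*L)*s(6) = -43*1/31*(-6) = -43/31*(-6) = 258/31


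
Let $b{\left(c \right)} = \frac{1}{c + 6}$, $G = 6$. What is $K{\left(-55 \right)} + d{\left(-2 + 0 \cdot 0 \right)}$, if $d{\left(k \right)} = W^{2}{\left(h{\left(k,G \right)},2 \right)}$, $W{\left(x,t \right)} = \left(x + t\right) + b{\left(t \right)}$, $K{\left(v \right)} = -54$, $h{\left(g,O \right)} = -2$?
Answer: $- \frac{3455}{64} \approx -53.984$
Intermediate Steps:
$b{\left(c \right)} = \frac{1}{6 + c}$
$W{\left(x,t \right)} = t + x + \frac{1}{6 + t}$ ($W{\left(x,t \right)} = \left(x + t\right) + \frac{1}{6 + t} = \left(t + x\right) + \frac{1}{6 + t} = t + x + \frac{1}{6 + t}$)
$d{\left(k \right)} = \frac{1}{64}$ ($d{\left(k \right)} = \left(\frac{1 + \left(6 + 2\right) \left(2 - 2\right)}{6 + 2}\right)^{2} = \left(\frac{1 + 8 \cdot 0}{8}\right)^{2} = \left(\frac{1 + 0}{8}\right)^{2} = \left(\frac{1}{8} \cdot 1\right)^{2} = \left(\frac{1}{8}\right)^{2} = \frac{1}{64}$)
$K{\left(-55 \right)} + d{\left(-2 + 0 \cdot 0 \right)} = -54 + \frac{1}{64} = - \frac{3455}{64}$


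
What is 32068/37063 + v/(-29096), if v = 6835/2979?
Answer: 2779304197307/3212509057992 ≈ 0.86515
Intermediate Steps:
v = 6835/2979 (v = 6835*(1/2979) = 6835/2979 ≈ 2.2944)
32068/37063 + v/(-29096) = 32068/37063 + (6835/2979)/(-29096) = 32068*(1/37063) + (6835/2979)*(-1/29096) = 32068/37063 - 6835/86676984 = 2779304197307/3212509057992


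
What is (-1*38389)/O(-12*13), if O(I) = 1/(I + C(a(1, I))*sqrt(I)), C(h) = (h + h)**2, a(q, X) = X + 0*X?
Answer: 5988684 - 7473877632*I*sqrt(39) ≈ 5.9887e+6 - 4.6674e+10*I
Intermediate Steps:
a(q, X) = X (a(q, X) = X + 0 = X)
C(h) = 4*h**2 (C(h) = (2*h)**2 = 4*h**2)
O(I) = 1/(I + 4*I**(5/2)) (O(I) = 1/(I + (4*I**2)*sqrt(I)) = 1/(I + 4*I**(5/2)))
(-1*38389)/O(-12*13) = (-1*38389)/(1/(-12*13 + 4*(-12*13)**(5/2))) = -(-5988684 + 7473877632*I*sqrt(39)) = -38389*(-156 + 194688*I*sqrt(39)) = 5988684 - 7473877632*I*sqrt(39)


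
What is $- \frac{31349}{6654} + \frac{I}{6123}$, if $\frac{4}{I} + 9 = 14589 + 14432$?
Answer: $- \frac{154690312653}{32833881314} \approx -4.7113$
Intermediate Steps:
$I = \frac{1}{7253}$ ($I = \frac{4}{-9 + \left(14589 + 14432\right)} = \frac{4}{-9 + 29021} = \frac{4}{29012} = 4 \cdot \frac{1}{29012} = \frac{1}{7253} \approx 0.00013787$)
$- \frac{31349}{6654} + \frac{I}{6123} = - \frac{31349}{6654} + \frac{1}{7253 \cdot 6123} = \left(-31349\right) \frac{1}{6654} + \frac{1}{7253} \cdot \frac{1}{6123} = - \frac{31349}{6654} + \frac{1}{44410119} = - \frac{154690312653}{32833881314}$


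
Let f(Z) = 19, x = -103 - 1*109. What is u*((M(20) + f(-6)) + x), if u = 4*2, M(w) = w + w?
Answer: -1224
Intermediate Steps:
M(w) = 2*w
u = 8
x = -212 (x = -103 - 109 = -212)
u*((M(20) + f(-6)) + x) = 8*((2*20 + 19) - 212) = 8*((40 + 19) - 212) = 8*(59 - 212) = 8*(-153) = -1224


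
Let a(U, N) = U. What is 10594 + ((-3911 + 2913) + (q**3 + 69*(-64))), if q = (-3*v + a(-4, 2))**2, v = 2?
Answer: 1005180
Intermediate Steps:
q = 100 (q = (-3*2 - 4)**2 = (-6 - 4)**2 = (-10)**2 = 100)
10594 + ((-3911 + 2913) + (q**3 + 69*(-64))) = 10594 + ((-3911 + 2913) + (100**3 + 69*(-64))) = 10594 + (-998 + (1000000 - 4416)) = 10594 + (-998 + 995584) = 10594 + 994586 = 1005180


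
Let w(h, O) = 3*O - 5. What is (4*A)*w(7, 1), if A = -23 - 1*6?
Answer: 232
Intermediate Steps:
w(h, O) = -5 + 3*O
A = -29 (A = -23 - 6 = -29)
(4*A)*w(7, 1) = (4*(-29))*(-5 + 3*1) = -116*(-5 + 3) = -116*(-2) = 232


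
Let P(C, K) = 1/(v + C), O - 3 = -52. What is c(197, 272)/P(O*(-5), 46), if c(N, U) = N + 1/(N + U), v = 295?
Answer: 49892760/469 ≈ 1.0638e+5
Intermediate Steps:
O = -49 (O = 3 - 52 = -49)
P(C, K) = 1/(295 + C)
c(197, 272)/P(O*(-5), 46) = ((1 + 197² + 197*272)/(197 + 272))/(1/(295 - 49*(-5))) = ((1 + 38809 + 53584)/469)/(1/(295 + 245)) = ((1/469)*92394)/(1/540) = 92394/(469*(1/540)) = (92394/469)*540 = 49892760/469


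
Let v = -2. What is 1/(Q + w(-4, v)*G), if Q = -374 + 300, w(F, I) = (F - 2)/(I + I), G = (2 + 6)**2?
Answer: 1/22 ≈ 0.045455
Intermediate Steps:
G = 64 (G = 8**2 = 64)
w(F, I) = (-2 + F)/(2*I) (w(F, I) = (-2 + F)/((2*I)) = (-2 + F)*(1/(2*I)) = (-2 + F)/(2*I))
Q = -74
1/(Q + w(-4, v)*G) = 1/(-74 + ((1/2)*(-2 - 4)/(-2))*64) = 1/(-74 + ((1/2)*(-1/2)*(-6))*64) = 1/(-74 + (3/2)*64) = 1/(-74 + 96) = 1/22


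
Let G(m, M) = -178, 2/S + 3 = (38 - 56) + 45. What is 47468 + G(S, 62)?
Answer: 47290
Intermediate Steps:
S = 1/12 (S = 2/(-3 + ((38 - 56) + 45)) = 2/(-3 + (-18 + 45)) = 2/(-3 + 27) = 2/24 = 2*(1/24) = 1/12 ≈ 0.083333)
47468 + G(S, 62) = 47468 - 178 = 47290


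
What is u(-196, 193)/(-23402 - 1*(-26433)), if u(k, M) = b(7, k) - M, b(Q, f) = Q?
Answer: -186/3031 ≈ -0.061366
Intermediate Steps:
u(k, M) = 7 - M
u(-196, 193)/(-23402 - 1*(-26433)) = (7 - 1*193)/(-23402 - 1*(-26433)) = (7 - 193)/(-23402 + 26433) = -186/3031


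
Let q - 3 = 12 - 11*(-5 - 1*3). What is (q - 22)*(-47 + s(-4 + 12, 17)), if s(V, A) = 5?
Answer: -3402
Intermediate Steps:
q = 103 (q = 3 + (12 - 11*(-5 - 1*3)) = 3 + (12 - 11*(-5 - 3)) = 3 + (12 - 11*(-8)) = 3 + (12 + 88) = 3 + 100 = 103)
(q - 22)*(-47 + s(-4 + 12, 17)) = (103 - 22)*(-47 + 5) = 81*(-42) = -3402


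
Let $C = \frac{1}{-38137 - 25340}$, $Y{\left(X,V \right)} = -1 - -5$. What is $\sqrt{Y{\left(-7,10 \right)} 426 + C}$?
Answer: $\frac{\sqrt{762886383771}}{21159} \approx 41.28$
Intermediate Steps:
$Y{\left(X,V \right)} = 4$ ($Y{\left(X,V \right)} = -1 + 5 = 4$)
$C = - \frac{1}{63477}$ ($C = \frac{1}{-63477} = - \frac{1}{63477} \approx -1.5754 \cdot 10^{-5}$)
$\sqrt{Y{\left(-7,10 \right)} 426 + C} = \sqrt{4 \cdot 426 - \frac{1}{63477}} = \sqrt{1704 - \frac{1}{63477}} = \sqrt{\frac{108164807}{63477}} = \frac{\sqrt{762886383771}}{21159}$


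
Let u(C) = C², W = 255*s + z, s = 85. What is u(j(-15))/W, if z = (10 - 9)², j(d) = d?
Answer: 225/21676 ≈ 0.010380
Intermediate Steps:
z = 1 (z = 1² = 1)
W = 21676 (W = 255*85 + 1 = 21675 + 1 = 21676)
u(j(-15))/W = (-15)²/21676 = 225*(1/21676) = 225/21676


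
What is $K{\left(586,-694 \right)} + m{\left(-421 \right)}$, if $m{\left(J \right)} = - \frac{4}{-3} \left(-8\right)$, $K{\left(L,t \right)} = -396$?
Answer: $- \frac{1220}{3} \approx -406.67$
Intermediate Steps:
$m{\left(J \right)} = - \frac{32}{3}$ ($m{\left(J \right)} = \left(-4\right) \left(- \frac{1}{3}\right) \left(-8\right) = \frac{4}{3} \left(-8\right) = - \frac{32}{3}$)
$K{\left(586,-694 \right)} + m{\left(-421 \right)} = -396 - \frac{32}{3} = - \frac{1220}{3}$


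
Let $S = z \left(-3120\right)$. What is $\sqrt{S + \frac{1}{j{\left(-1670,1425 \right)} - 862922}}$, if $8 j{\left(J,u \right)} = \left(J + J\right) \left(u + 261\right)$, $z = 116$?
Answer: $\frac{i \sqrt{888494363204030507}}{1566827} \approx 601.6 i$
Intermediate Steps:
$j{\left(J,u \right)} = \frac{J \left(261 + u\right)}{4}$ ($j{\left(J,u \right)} = \frac{\left(J + J\right) \left(u + 261\right)}{8} = \frac{2 J \left(261 + u\right)}{8} = \frac{J \left(261 + u\right)}{4}$)
$S = -361920$ ($S = 116 \left(-3120\right) = -361920$)
$\sqrt{S + \frac{1}{j{\left(-1670,1425 \right)} - 862922}} = \sqrt{-361920 + \frac{1}{\frac{1}{4} \left(-1670\right) \left(261 + 1425\right) - 862922}} = \sqrt{-361920 + \frac{1}{\frac{1}{4} \left(-1670\right) 1686 - 862922}} = \sqrt{-361920 + \frac{1}{-703905 - 862922}} = \sqrt{-361920 + \frac{1}{-1566827}} = \sqrt{-361920 - \frac{1}{1566827}} = \sqrt{- \frac{567066027841}{1566827}} = \frac{i \sqrt{888494363204030507}}{1566827}$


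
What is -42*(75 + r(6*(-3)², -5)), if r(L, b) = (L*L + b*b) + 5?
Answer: -126882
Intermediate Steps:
r(L, b) = 5 + L² + b² (r(L, b) = (L² + b²) + 5 = 5 + L² + b²)
-42*(75 + r(6*(-3)², -5)) = -42*(75 + (5 + (6*(-3)²)² + (-5)²)) = -42*(75 + (5 + (6*9)² + 25)) = -42*(75 + (5 + 54² + 25)) = -42*(75 + (5 + 2916 + 25)) = -42*(75 + 2946) = -42*3021 = -126882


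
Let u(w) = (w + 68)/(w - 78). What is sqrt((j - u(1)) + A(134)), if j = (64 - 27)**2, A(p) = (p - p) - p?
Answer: 2*sqrt(1831907)/77 ≈ 35.155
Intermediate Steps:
A(p) = -p (A(p) = 0 - p = -p)
j = 1369 (j = 37**2 = 1369)
u(w) = (68 + w)/(-78 + w)
sqrt((j - u(1)) + A(134)) = sqrt((1369 - (68 + 1)/(-78 + 1)) - 1*134) = sqrt((1369 - 69/(-77)) - 134) = sqrt((1369 - (-1)*69/77) - 134) = sqrt((1369 - 1*(-69/77)) - 134) = sqrt((1369 + 69/77) - 134) = sqrt(105482/77 - 134) = sqrt(95164/77) = 2*sqrt(1831907)/77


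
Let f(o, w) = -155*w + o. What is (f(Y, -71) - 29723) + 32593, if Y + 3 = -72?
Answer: 13800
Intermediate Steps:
Y = -75 (Y = -3 - 72 = -75)
f(o, w) = o - 155*w
(f(Y, -71) - 29723) + 32593 = ((-75 - 155*(-71)) - 29723) + 32593 = ((-75 + 11005) - 29723) + 32593 = (10930 - 29723) + 32593 = -18793 + 32593 = 13800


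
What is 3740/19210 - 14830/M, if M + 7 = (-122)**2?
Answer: -1348496/1681101 ≈ -0.80215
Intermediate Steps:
M = 14877 (M = -7 + (-122)**2 = -7 + 14884 = 14877)
3740/19210 - 14830/M = 3740/19210 - 14830/14877 = 3740*(1/19210) - 14830*1/14877 = 22/113 - 14830/14877 = -1348496/1681101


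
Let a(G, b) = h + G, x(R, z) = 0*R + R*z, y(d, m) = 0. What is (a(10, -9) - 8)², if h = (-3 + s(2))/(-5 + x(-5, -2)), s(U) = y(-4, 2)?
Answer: 49/25 ≈ 1.9600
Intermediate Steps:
s(U) = 0
x(R, z) = R*z (x(R, z) = 0 + R*z = R*z)
h = -⅗ (h = (-3 + 0)/(-5 - 5*(-2)) = -3/(-5 + 10) = -3/5 = -3*⅕ = -⅗ ≈ -0.60000)
a(G, b) = -⅗ + G
(a(10, -9) - 8)² = ((-⅗ + 10) - 8)² = (47/5 - 8)² = (7/5)² = 49/25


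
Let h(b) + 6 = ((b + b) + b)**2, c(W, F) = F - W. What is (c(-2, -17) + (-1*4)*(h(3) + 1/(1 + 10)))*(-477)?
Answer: 1654713/11 ≈ 1.5043e+5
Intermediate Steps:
h(b) = -6 + 9*b**2 (h(b) = -6 + ((b + b) + b)**2 = -6 + (2*b + b)**2 = -6 + (3*b)**2 = -6 + 9*b**2)
(c(-2, -17) + (-1*4)*(h(3) + 1/(1 + 10)))*(-477) = ((-17 - 1*(-2)) + (-1*4)*((-6 + 9*3**2) + 1/(1 + 10)))*(-477) = ((-17 + 2) - 4*((-6 + 9*9) + 1/11))*(-477) = (-15 - 4*((-6 + 81) + 1/11))*(-477) = (-15 - 4*(75 + 1/11))*(-477) = (-15 - 4*826/11)*(-477) = (-15 - 3304/11)*(-477) = -3469/11*(-477) = 1654713/11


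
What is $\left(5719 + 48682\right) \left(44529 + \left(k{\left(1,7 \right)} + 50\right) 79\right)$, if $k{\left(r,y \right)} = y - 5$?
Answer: $2645901437$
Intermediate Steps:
$k{\left(r,y \right)} = -5 + y$ ($k{\left(r,y \right)} = y - 5 = -5 + y$)
$\left(5719 + 48682\right) \left(44529 + \left(k{\left(1,7 \right)} + 50\right) 79\right) = \left(5719 + 48682\right) \left(44529 + \left(\left(-5 + 7\right) + 50\right) 79\right) = 54401 \left(44529 + \left(2 + 50\right) 79\right) = 54401 \left(44529 + 52 \cdot 79\right) = 54401 \left(44529 + 4108\right) = 54401 \cdot 48637 = 2645901437$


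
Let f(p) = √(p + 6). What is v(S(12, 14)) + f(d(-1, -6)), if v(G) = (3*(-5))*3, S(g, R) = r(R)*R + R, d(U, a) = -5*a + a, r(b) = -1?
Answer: -45 + √30 ≈ -39.523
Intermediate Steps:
d(U, a) = -4*a
f(p) = √(6 + p)
S(g, R) = 0 (S(g, R) = -R + R = 0)
v(G) = -45 (v(G) = -15*3 = -45)
v(S(12, 14)) + f(d(-1, -6)) = -45 + √(6 - 4*(-6)) = -45 + √(6 + 24) = -45 + √30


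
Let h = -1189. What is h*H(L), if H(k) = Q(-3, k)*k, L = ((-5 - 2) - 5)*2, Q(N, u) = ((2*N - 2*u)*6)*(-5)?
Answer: -35955360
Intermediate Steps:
Q(N, u) = -60*N + 60*u (Q(N, u) = ((-2*u + 2*N)*6)*(-5) = (-12*u + 12*N)*(-5) = -60*N + 60*u)
L = -24 (L = (-7 - 5)*2 = -12*2 = -24)
H(k) = k*(180 + 60*k) (H(k) = (-60*(-3) + 60*k)*k = (180 + 60*k)*k = k*(180 + 60*k))
h*H(L) = -71340*(-24)*(3 - 24) = -71340*(-24)*(-21) = -1189*30240 = -35955360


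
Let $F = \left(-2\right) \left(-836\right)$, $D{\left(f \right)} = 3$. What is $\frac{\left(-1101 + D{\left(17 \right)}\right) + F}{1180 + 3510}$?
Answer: $\frac{41}{335} \approx 0.12239$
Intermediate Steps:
$F = 1672$
$\frac{\left(-1101 + D{\left(17 \right)}\right) + F}{1180 + 3510} = \frac{\left(-1101 + 3\right) + 1672}{1180 + 3510} = \frac{-1098 + 1672}{4690} = 574 \cdot \frac{1}{4690} = \frac{41}{335}$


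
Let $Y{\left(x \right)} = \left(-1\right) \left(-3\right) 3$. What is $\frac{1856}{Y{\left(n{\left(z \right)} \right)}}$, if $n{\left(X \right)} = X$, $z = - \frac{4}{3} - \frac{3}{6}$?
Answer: $\frac{1856}{9} \approx 206.22$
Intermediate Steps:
$z = - \frac{11}{6}$ ($z = \left(-4\right) \frac{1}{3} - \frac{1}{2} = - \frac{4}{3} - \frac{1}{2} = - \frac{11}{6} \approx -1.8333$)
$Y{\left(x \right)} = 9$ ($Y{\left(x \right)} = 3 \cdot 3 = 9$)
$\frac{1856}{Y{\left(n{\left(z \right)} \right)}} = \frac{1856}{9}$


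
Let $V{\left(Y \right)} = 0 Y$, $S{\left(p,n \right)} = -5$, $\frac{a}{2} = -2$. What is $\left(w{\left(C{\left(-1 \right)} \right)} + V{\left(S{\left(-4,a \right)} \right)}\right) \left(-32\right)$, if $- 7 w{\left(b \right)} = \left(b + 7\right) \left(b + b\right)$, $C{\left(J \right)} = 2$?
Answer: $\frac{1152}{7} \approx 164.57$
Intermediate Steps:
$a = -4$ ($a = 2 \left(-2\right) = -4$)
$w{\left(b \right)} = - \frac{2 b \left(7 + b\right)}{7}$ ($w{\left(b \right)} = - \frac{\left(b + 7\right) \left(b + b\right)}{7} = - \frac{\left(7 + b\right) 2 b}{7} = - \frac{2 b \left(7 + b\right)}{7}$)
$V{\left(Y \right)} = 0$
$\left(w{\left(C{\left(-1 \right)} \right)} + V{\left(S{\left(-4,a \right)} \right)}\right) \left(-32\right) = \left(\left(- \frac{2}{7}\right) 2 \left(7 + 2\right) + 0\right) \left(-32\right) = \left(\left(- \frac{2}{7}\right) 2 \cdot 9 + 0\right) \left(-32\right) = \left(- \frac{36}{7} + 0\right) \left(-32\right) = \left(- \frac{36}{7}\right) \left(-32\right) = \frac{1152}{7}$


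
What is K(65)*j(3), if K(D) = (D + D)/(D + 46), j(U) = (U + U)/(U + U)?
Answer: 130/111 ≈ 1.1712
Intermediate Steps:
j(U) = 1 (j(U) = (2*U)/((2*U)) = (2*U)*(1/(2*U)) = 1)
K(D) = 2*D/(46 + D) (K(D) = (2*D)/(46 + D) = 2*D/(46 + D))
K(65)*j(3) = (2*65/(46 + 65))*1 = (2*65/111)*1 = (2*65*(1/111))*1 = (130/111)*1 = 130/111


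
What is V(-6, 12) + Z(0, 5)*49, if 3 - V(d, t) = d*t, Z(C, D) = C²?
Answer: 75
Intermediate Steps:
V(d, t) = 3 - d*t
V(-6, 12) + Z(0, 5)*49 = (3 - 1*(-6)*12) + 0²*49 = (3 + 72) + 0*49 = 75 + 0 = 75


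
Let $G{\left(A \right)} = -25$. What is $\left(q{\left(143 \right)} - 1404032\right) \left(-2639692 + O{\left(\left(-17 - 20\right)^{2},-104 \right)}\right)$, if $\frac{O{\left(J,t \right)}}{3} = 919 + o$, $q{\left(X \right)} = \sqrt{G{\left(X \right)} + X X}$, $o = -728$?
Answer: $3705407527808 - 5278238 \sqrt{5106} \approx 3.705 \cdot 10^{12}$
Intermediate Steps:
$q{\left(X \right)} = \sqrt{-25 + X^{2}}$ ($q{\left(X \right)} = \sqrt{-25 + X X} = \sqrt{-25 + X^{2}}$)
$O{\left(J,t \right)} = 573$ ($O{\left(J,t \right)} = 3 \left(919 - 728\right) = 3 \cdot 191 = 573$)
$\left(q{\left(143 \right)} - 1404032\right) \left(-2639692 + O{\left(\left(-17 - 20\right)^{2},-104 \right)}\right) = \left(\sqrt{-25 + 143^{2}} - 1404032\right) \left(-2639692 + 573\right) = \left(\sqrt{-25 + 20449} - 1404032\right) \left(-2639119\right) = \left(\sqrt{20424} - 1404032\right) \left(-2639119\right) = \left(2 \sqrt{5106} - 1404032\right) \left(-2639119\right) = \left(-1404032 + 2 \sqrt{5106}\right) \left(-2639119\right) = 3705407527808 - 5278238 \sqrt{5106}$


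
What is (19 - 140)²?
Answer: 14641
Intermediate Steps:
(19 - 140)² = (-121)² = 14641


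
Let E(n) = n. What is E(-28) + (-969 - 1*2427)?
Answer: -3424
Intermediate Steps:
E(-28) + (-969 - 1*2427) = -28 + (-969 - 1*2427) = -28 + (-969 - 2427) = -28 - 3396 = -3424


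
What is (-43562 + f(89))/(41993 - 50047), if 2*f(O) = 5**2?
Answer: 87099/16108 ≈ 5.4072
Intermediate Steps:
f(O) = 25/2 (f(O) = (1/2)*5**2 = (1/2)*25 = 25/2)
(-43562 + f(89))/(41993 - 50047) = (-43562 + 25/2)/(41993 - 50047) = -87099/2/(-8054) = -87099/2*(-1/8054) = 87099/16108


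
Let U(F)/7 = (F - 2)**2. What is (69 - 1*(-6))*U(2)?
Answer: 0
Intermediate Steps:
U(F) = 7*(-2 + F)**2 (U(F) = 7*(F - 2)**2 = 7*(-2 + F)**2)
(69 - 1*(-6))*U(2) = (69 - 1*(-6))*(7*(-2 + 2)**2) = (69 + 6)*(7*0**2) = 75*(7*0) = 75*0 = 0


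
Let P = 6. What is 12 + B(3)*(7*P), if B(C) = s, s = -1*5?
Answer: -198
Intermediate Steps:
s = -5
B(C) = -5
12 + B(3)*(7*P) = 12 - 35*6 = 12 - 5*42 = 12 - 210 = -198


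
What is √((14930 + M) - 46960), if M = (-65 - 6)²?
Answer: I*√26989 ≈ 164.28*I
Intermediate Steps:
M = 5041 (M = (-71)² = 5041)
√((14930 + M) - 46960) = √((14930 + 5041) - 46960) = √(19971 - 46960) = √(-26989) = I*√26989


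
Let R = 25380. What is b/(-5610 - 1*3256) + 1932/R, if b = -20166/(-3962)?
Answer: 2806405361/37146899790 ≈ 0.075549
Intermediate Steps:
b = 10083/1981 (b = -20166*(-1/3962) = 10083/1981 ≈ 5.0899)
b/(-5610 - 1*3256) + 1932/R = 10083/(1981*(-5610 - 1*3256)) + 1932/25380 = 10083/(1981*(-5610 - 3256)) + 1932*(1/25380) = (10083/1981)/(-8866) + 161/2115 = (10083/1981)*(-1/8866) + 161/2115 = -10083/17563546 + 161/2115 = 2806405361/37146899790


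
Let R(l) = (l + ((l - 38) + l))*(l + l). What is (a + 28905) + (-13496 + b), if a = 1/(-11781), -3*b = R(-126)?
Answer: -230141836/11781 ≈ -19535.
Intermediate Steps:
R(l) = 2*l*(-38 + 3*l) (R(l) = (l + ((-38 + l) + l))*(2*l) = (l + (-38 + 2*l))*(2*l) = (-38 + 3*l)*(2*l) = 2*l*(-38 + 3*l))
b = -34944 (b = -2*(-126)*(-38 + 3*(-126))/3 = -2*(-126)*(-38 - 378)/3 = -2*(-126)*(-416)/3 = -1/3*104832 = -34944)
a = -1/11781 ≈ -8.4882e-5
(a + 28905) + (-13496 + b) = (-1/11781 + 28905) + (-13496 - 34944) = 340529804/11781 - 48440 = -230141836/11781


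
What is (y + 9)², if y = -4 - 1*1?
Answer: 16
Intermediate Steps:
y = -5 (y = -4 - 1 = -5)
(y + 9)² = (-5 + 9)² = 4² = 16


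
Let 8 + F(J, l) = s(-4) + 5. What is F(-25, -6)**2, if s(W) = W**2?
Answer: 169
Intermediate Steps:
F(J, l) = 13 (F(J, l) = -8 + ((-4)**2 + 5) = -8 + (16 + 5) = -8 + 21 = 13)
F(-25, -6)**2 = 13**2 = 169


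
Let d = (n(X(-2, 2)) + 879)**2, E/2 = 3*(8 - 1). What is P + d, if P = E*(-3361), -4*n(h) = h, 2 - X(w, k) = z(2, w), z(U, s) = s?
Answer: 629722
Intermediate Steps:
X(w, k) = 2 - w
n(h) = -h/4
E = 42 (E = 2*(3*(8 - 1)) = 2*(3*7) = 2*21 = 42)
d = 770884 (d = (-(2 - 1*(-2))/4 + 879)**2 = (-(2 + 2)/4 + 879)**2 = (-1/4*4 + 879)**2 = (-1 + 879)**2 = 878**2 = 770884)
P = -141162 (P = 42*(-3361) = -141162)
P + d = -141162 + 770884 = 629722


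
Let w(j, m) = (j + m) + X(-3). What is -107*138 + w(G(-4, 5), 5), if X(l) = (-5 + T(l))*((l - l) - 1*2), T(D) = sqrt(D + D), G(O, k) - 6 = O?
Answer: -14749 - 2*I*sqrt(6) ≈ -14749.0 - 4.899*I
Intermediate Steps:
G(O, k) = 6 + O
T(D) = sqrt(2)*sqrt(D) (T(D) = sqrt(2*D) = sqrt(2)*sqrt(D))
X(l) = 10 - 2*sqrt(2)*sqrt(l) (X(l) = (-5 + sqrt(2)*sqrt(l))*((l - l) - 1*2) = (-5 + sqrt(2)*sqrt(l))*(0 - 2) = (-5 + sqrt(2)*sqrt(l))*(-2) = 10 - 2*sqrt(2)*sqrt(l))
w(j, m) = 10 + j + m - 2*I*sqrt(6) (w(j, m) = (j + m) + (10 - 2*sqrt(2)*sqrt(-3)) = (j + m) + (10 - 2*sqrt(2)*I*sqrt(3)) = (j + m) + (10 - 2*I*sqrt(6)) = 10 + j + m - 2*I*sqrt(6))
-107*138 + w(G(-4, 5), 5) = -107*138 + (10 + (6 - 4) + 5 - 2*I*sqrt(6)) = -14766 + (10 + 2 + 5 - 2*I*sqrt(6)) = -14766 + (17 - 2*I*sqrt(6)) = -14749 - 2*I*sqrt(6)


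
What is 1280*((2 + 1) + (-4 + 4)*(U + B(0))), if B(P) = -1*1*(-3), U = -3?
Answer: 3840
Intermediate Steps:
B(P) = 3 (B(P) = -1*(-3) = 3)
1280*((2 + 1) + (-4 + 4)*(U + B(0))) = 1280*((2 + 1) + (-4 + 4)*(-3 + 3)) = 1280*(3 + 0*0) = 1280*(3 + 0) = 1280*3 = 3840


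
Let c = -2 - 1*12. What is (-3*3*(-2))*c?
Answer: -252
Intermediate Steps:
c = -14 (c = -2 - 12 = -14)
(-3*3*(-2))*c = (-3*3*(-2))*(-14) = -9*(-2)*(-14) = 18*(-14) = -252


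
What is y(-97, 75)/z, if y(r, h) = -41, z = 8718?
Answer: -41/8718 ≈ -0.0047029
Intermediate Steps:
y(-97, 75)/z = -41/8718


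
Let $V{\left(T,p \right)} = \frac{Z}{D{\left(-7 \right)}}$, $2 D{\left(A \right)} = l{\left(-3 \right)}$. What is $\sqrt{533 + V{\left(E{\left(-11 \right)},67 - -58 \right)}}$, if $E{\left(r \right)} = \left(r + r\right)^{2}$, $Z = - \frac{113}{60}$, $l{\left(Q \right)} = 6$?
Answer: $\frac{\sqrt{479135}}{30} \approx 23.073$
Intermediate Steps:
$Z = - \frac{113}{60}$ ($Z = \left(-113\right) \frac{1}{60} = - \frac{113}{60} \approx -1.8833$)
$D{\left(A \right)} = 3$ ($D{\left(A \right)} = \frac{1}{2} \cdot 6 = 3$)
$E{\left(r \right)} = 4 r^{2}$ ($E{\left(r \right)} = \left(2 r\right)^{2} = 4 r^{2}$)
$V{\left(T,p \right)} = - \frac{113}{180}$ ($V{\left(T,p \right)} = - \frac{113}{60 \cdot 3} = \left(- \frac{113}{60}\right) \frac{1}{3} = - \frac{113}{180}$)
$\sqrt{533 + V{\left(E{\left(-11 \right)},67 - -58 \right)}} = \sqrt{533 - \frac{113}{180}} = \sqrt{\frac{95827}{180}} = \frac{\sqrt{479135}}{30}$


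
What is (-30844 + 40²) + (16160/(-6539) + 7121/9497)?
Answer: -1816185129753/62100883 ≈ -29246.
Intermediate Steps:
(-30844 + 40²) + (16160/(-6539) + 7121/9497) = (-30844 + 1600) + (16160*(-1/6539) + 7121*(1/9497)) = -29244 + (-16160/6539 + 7121/9497) = -29244 - 106907301/62100883 = -1816185129753/62100883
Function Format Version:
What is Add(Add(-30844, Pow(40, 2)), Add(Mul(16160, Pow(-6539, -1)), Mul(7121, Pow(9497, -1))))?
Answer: Rational(-1816185129753, 62100883) ≈ -29246.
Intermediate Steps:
Add(Add(-30844, Pow(40, 2)), Add(Mul(16160, Pow(-6539, -1)), Mul(7121, Pow(9497, -1)))) = Add(Add(-30844, 1600), Add(Mul(16160, Rational(-1, 6539)), Mul(7121, Rational(1, 9497)))) = Add(-29244, Add(Rational(-16160, 6539), Rational(7121, 9497))) = Add(-29244, Rational(-106907301, 62100883)) = Rational(-1816185129753, 62100883)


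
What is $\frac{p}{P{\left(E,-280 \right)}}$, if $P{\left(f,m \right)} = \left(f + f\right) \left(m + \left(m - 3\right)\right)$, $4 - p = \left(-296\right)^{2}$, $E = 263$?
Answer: $\frac{43806}{148069} \approx 0.29585$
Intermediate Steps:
$p = -87612$ ($p = 4 - \left(-296\right)^{2} = 4 - 87616 = -87612$)
$P{\left(f,m \right)} = 2 f \left(-3 + 2 m\right)$ ($P{\left(f,m \right)} = 2 f \left(m + \left(-3 + m\right)\right) = 2 f \left(-3 + 2 m\right)$)
$\frac{p}{P{\left(E,-280 \right)}} = - \frac{87612}{2 \cdot 263 \left(-3 + 2 \left(-280\right)\right)} = - \frac{87612}{2 \cdot 263 \left(-3 - 560\right)} = - \frac{87612}{2 \cdot 263 \left(-563\right)} = - \frac{87612}{-296138} = \left(-87612\right) \left(- \frac{1}{296138}\right) = \frac{43806}{148069}$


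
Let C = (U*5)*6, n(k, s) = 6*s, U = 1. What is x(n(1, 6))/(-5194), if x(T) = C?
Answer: -15/2597 ≈ -0.0057759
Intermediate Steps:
C = 30 (C = (1*5)*6 = 5*6 = 30)
x(T) = 30
x(n(1, 6))/(-5194) = 30/(-5194) = 30*(-1/5194) = -15/2597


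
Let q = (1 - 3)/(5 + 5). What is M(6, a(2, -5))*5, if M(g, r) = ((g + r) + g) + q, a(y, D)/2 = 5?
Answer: 109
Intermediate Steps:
a(y, D) = 10 (a(y, D) = 2*5 = 10)
q = -⅕ (q = -2/10 = -2*⅒ = -⅕ ≈ -0.20000)
M(g, r) = -⅕ + r + 2*g (M(g, r) = ((g + r) + g) - ⅕ = (r + 2*g) - ⅕ = -⅕ + r + 2*g)
M(6, a(2, -5))*5 = (-⅕ + 10 + 2*6)*5 = (-⅕ + 10 + 12)*5 = (109/5)*5 = 109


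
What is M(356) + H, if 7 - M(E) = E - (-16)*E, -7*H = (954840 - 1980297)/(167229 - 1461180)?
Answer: -18251520674/3019219 ≈ -6045.1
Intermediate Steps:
H = -341819/3019219 (H = -(954840 - 1980297)/(7*(167229 - 1461180)) = -(-1025457)/(7*(-1293951)) = -(-1025457)*(-1)/(7*1293951) = -1/7*341819/431317 = -341819/3019219 ≈ -0.11321)
M(E) = 7 - 17*E (M(E) = 7 - (E - (-16)*E) = 7 - (E + 16*E) = 7 - 17*E)
M(356) + H = (7 - 17*356) - 341819/3019219 = (7 - 6052) - 341819/3019219 = -6045 - 341819/3019219 = -18251520674/3019219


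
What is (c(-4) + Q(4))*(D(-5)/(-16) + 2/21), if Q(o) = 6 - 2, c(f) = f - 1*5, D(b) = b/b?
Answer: -55/336 ≈ -0.16369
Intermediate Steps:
D(b) = 1
c(f) = -5 + f (c(f) = f - 5 = -5 + f)
Q(o) = 4
(c(-4) + Q(4))*(D(-5)/(-16) + 2/21) = ((-5 - 4) + 4)*(1/(-16) + 2/21) = (-9 + 4)*(1*(-1/16) + 2*(1/21)) = -5*(-1/16 + 2/21) = -5*11/336 = -55/336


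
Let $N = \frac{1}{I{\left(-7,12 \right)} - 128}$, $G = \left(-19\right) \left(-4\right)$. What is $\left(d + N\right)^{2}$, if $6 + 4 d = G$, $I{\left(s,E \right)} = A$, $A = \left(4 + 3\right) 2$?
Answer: $\frac{994009}{3249} \approx 305.94$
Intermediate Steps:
$A = 14$ ($A = 7 \cdot 2 = 14$)
$I{\left(s,E \right)} = 14$
$G = 76$
$N = - \frac{1}{114}$ ($N = \frac{1}{14 - 128} = \frac{1}{-114} = - \frac{1}{114} \approx -0.0087719$)
$d = \frac{35}{2}$ ($d = - \frac{3}{2} + \frac{1}{4} \cdot 76 = - \frac{3}{2} + 19 = \frac{35}{2} \approx 17.5$)
$\left(d + N\right)^{2} = \left(\frac{35}{2} - \frac{1}{114}\right)^{2} = \left(\frac{997}{57}\right)^{2} = \frac{994009}{3249}$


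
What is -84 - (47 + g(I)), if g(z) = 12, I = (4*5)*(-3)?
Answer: -143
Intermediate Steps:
I = -60 (I = 20*(-3) = -60)
-84 - (47 + g(I)) = -84 - (47 + 12) = -84 - 1*59 = -84 - 59 = -143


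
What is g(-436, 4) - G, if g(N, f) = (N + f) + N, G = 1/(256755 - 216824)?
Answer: -34660109/39931 ≈ -868.00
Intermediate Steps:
G = 1/39931 ≈ 2.5043e-5
g(N, f) = f + 2*N
g(-436, 4) - G = (4 + 2*(-436)) - 1*1/39931 = (4 - 872) - 1/39931 = -868 - 1/39931 = -34660109/39931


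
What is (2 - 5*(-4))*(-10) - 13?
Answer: -233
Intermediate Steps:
(2 - 5*(-4))*(-10) - 13 = (2 + 20)*(-10) - 13 = 22*(-10) - 13 = -220 - 13 = -233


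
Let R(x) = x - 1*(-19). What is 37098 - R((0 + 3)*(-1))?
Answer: 37082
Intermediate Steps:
R(x) = 19 + x (R(x) = x + 19 = 19 + x)
37098 - R((0 + 3)*(-1)) = 37098 - (19 + (0 + 3)*(-1)) = 37098 - (19 + 3*(-1)) = 37098 - (19 - 3) = 37098 - 1*16 = 37098 - 16 = 37082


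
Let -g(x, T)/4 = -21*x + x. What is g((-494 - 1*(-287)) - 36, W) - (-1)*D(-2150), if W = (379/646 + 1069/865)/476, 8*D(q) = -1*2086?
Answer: -78803/4 ≈ -19701.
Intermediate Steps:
D(q) = -1043/4 (D(q) = (-1*2086)/8 = (1/8)*(-2086) = -1043/4)
W = 145487/37997720 (W = (379*(1/646) + 1069*(1/865))*(1/476) = (379/646 + 1069/865)*(1/476) = (1018409/558790)*(1/476) = 145487/37997720 ≈ 0.0038288)
g(x, T) = 80*x (g(x, T) = -4*(-21*x + x) = -(-80)*x = 80*x)
g((-494 - 1*(-287)) - 36, W) - (-1)*D(-2150) = 80*((-494 - 1*(-287)) - 36) - (-1)*(-1043)/4 = 80*((-494 + 287) - 36) - 1*1043/4 = 80*(-207 - 36) - 1043/4 = 80*(-243) - 1043/4 = -19440 - 1043/4 = -78803/4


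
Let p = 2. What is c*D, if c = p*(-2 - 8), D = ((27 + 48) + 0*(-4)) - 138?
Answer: 1260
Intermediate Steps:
D = -63 (D = (75 + 0) - 138 = 75 - 138 = -63)
c = -20 (c = 2*(-2 - 8) = 2*(-10) = -20)
c*D = -20*(-63) = 1260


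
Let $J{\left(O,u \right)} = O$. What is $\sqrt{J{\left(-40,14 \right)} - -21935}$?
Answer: $\sqrt{21895} \approx 147.97$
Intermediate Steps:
$\sqrt{J{\left(-40,14 \right)} - -21935} = \sqrt{-40 - -21935} = \sqrt{-40 + 21935} = \sqrt{21895}$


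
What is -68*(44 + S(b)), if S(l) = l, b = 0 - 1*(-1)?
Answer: -3060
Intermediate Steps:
b = 1 (b = 0 + 1 = 1)
-68*(44 + S(b)) = -68*(44 + 1) = -68*45 = -3060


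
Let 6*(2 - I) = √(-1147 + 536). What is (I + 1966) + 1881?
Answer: 3849 - I*√611/6 ≈ 3849.0 - 4.1197*I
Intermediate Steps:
I = 2 - I*√611/6 (I = 2 - √(-1147 + 536)/6 = 2 - I*√611/6 ≈ 2.0 - 4.1197*I)
(I + 1966) + 1881 = ((2 - I*√611/6) + 1966) + 1881 = (1968 - I*√611/6) + 1881 = 3849 - I*√611/6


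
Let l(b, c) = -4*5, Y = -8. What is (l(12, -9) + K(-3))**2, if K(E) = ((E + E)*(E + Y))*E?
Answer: 47524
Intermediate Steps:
K(E) = 2*E**2*(-8 + E) (K(E) = ((E + E)*(E - 8))*E = ((2*E)*(-8 + E))*E = (2*E*(-8 + E))*E = 2*E**2*(-8 + E))
l(b, c) = -20
(l(12, -9) + K(-3))**2 = (-20 + 2*(-3)**2*(-8 - 3))**2 = (-20 + 2*9*(-11))**2 = (-20 - 198)**2 = (-218)**2 = 47524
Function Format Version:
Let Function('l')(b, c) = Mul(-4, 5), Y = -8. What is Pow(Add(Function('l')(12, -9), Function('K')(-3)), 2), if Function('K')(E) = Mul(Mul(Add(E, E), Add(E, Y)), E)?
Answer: 47524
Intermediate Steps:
Function('K')(E) = Mul(2, Pow(E, 2), Add(-8, E)) (Function('K')(E) = Mul(Mul(Add(E, E), Add(E, -8)), E) = Mul(Mul(Mul(2, E), Add(-8, E)), E) = Mul(Mul(2, E, Add(-8, E)), E) = Mul(2, Pow(E, 2), Add(-8, E)))
Function('l')(b, c) = -20
Pow(Add(Function('l')(12, -9), Function('K')(-3)), 2) = Pow(Add(-20, Mul(2, Pow(-3, 2), Add(-8, -3))), 2) = Pow(Add(-20, Mul(2, 9, -11)), 2) = Pow(Add(-20, -198), 2) = Pow(-218, 2) = 47524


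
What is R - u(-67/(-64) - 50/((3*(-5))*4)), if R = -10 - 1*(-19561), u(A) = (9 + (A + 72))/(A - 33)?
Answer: 116833138/5975 ≈ 19554.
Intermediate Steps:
u(A) = (81 + A)/(-33 + A) (u(A) = (9 + (72 + A))/(-33 + A) = (81 + A)/(-33 + A))
R = 19551 (R = -10 + 19561 = 19551)
R - u(-67/(-64) - 50/((3*(-5))*4)) = 19551 - (81 + (-67/(-64) - 50/((3*(-5))*4)))/(-33 + (-67/(-64) - 50/((3*(-5))*4))) = 19551 - (81 + (-67*(-1/64) - 50/((-15*4))))/(-33 + (-67*(-1/64) - 50/((-15*4)))) = 19551 - (81 + (67/64 - 50/(-60)))/(-33 + (67/64 - 50/(-60))) = 19551 - (81 + (67/64 - 50*(-1/60)))/(-33 + (67/64 - 50*(-1/60))) = 19551 - (81 + (67/64 + ⅚))/(-33 + (67/64 + ⅚)) = 19551 - (81 + 361/192)/(-33 + 361/192) = 19551 - 15913/((-5975/192)*192) = 19551 - (-192)*15913/(5975*192) = 19551 - 1*(-15913/5975) = 19551 + 15913/5975 = 116833138/5975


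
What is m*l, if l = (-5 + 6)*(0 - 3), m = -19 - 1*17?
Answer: 108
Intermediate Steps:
m = -36 (m = -19 - 17 = -36)
l = -3 (l = 1*(-3) = -3)
m*l = -36*(-3) = 108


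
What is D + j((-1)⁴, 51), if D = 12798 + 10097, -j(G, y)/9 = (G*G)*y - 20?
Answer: 22616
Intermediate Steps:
j(G, y) = 180 - 9*y*G² (j(G, y) = -9*((G*G)*y - 20) = -9*(G²*y - 20) = -9*(y*G² - 20) = -9*(-20 + y*G²) = 180 - 9*y*G²)
D = 22895
D + j((-1)⁴, 51) = 22895 + (180 - 9*51*((-1)⁴)²) = 22895 + (180 - 9*51*1²) = 22895 + (180 - 9*51*1) = 22895 + (180 - 459) = 22895 - 279 = 22616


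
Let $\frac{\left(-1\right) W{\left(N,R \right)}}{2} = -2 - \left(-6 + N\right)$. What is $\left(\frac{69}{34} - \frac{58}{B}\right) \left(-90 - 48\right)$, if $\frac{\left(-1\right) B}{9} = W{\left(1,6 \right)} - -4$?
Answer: $\frac{8395}{51} \approx 164.61$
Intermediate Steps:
$W{\left(N,R \right)} = -8 + 2 N$ ($W{\left(N,R \right)} = - 2 \left(-2 - \left(-6 + N\right)\right) = - 2 \left(4 - N\right) = -8 + 2 N$)
$B = 18$ ($B = - 9 \left(\left(-8 + 2 \cdot 1\right) - -4\right) = - 9 \left(\left(-8 + 2\right) + 4\right) = - 9 \left(-6 + 4\right) = \left(-9\right) \left(-2\right) = 18$)
$\left(\frac{69}{34} - \frac{58}{B}\right) \left(-90 - 48\right) = \left(\frac{69}{34} - \frac{58}{18}\right) \left(-90 - 48\right) = \left(69 \cdot \frac{1}{34} - \frac{29}{9}\right) \left(-138\right) = \left(\frac{69}{34} - \frac{29}{9}\right) \left(-138\right) = \left(- \frac{365}{306}\right) \left(-138\right) = \frac{8395}{51}$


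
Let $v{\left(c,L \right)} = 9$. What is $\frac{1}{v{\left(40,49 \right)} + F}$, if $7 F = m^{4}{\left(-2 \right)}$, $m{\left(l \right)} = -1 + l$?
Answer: $\frac{7}{144} \approx 0.048611$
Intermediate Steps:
$F = \frac{81}{7}$ ($F = \frac{\left(-1 - 2\right)^{4}}{7} = \frac{\left(-3\right)^{4}}{7} = \frac{1}{7} \cdot 81 = \frac{81}{7} \approx 11.571$)
$\frac{1}{v{\left(40,49 \right)} + F} = \frac{1}{9 + \frac{81}{7}} = \frac{1}{\frac{144}{7}} = \frac{7}{144}$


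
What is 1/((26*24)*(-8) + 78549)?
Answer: 1/73557 ≈ 1.3595e-5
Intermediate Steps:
1/((26*24)*(-8) + 78549) = 1/(624*(-8) + 78549) = 1/(-4992 + 78549) = 1/73557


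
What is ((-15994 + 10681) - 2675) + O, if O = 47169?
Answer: 39181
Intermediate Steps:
((-15994 + 10681) - 2675) + O = ((-15994 + 10681) - 2675) + 47169 = (-5313 - 2675) + 47169 = -7988 + 47169 = 39181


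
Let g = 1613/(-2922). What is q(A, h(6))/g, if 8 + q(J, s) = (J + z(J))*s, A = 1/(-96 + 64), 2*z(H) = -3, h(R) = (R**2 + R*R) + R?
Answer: 2978979/12904 ≈ 230.86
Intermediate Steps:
h(R) = R + 2*R**2 (h(R) = (R**2 + R**2) + R = 2*R**2 + R = R + 2*R**2)
z(H) = -3/2 (z(H) = (1/2)*(-3) = -3/2)
A = -1/32 (A = 1/(-32) = -1/32 ≈ -0.031250)
q(J, s) = -8 + s*(-3/2 + J) (q(J, s) = -8 + (J - 3/2)*s = -8 + (-3/2 + J)*s = -8 + s*(-3/2 + J))
g = -1613/2922 (g = 1613*(-1/2922) = -1613/2922 ≈ -0.55202)
q(A, h(6))/g = (-8 - 9*(1 + 2*6) - 3*(1 + 2*6)/16)/(-1613/2922) = (-8 - 9*(1 + 12) - 3*(1 + 12)/16)*(-2922/1613) = (-8 - 9*13 - 3*13/16)*(-2922/1613) = (-8 - 3/2*78 - 1/32*78)*(-2922/1613) = (-8 - 117 - 39/16)*(-2922/1613) = -2039/16*(-2922/1613) = 2978979/12904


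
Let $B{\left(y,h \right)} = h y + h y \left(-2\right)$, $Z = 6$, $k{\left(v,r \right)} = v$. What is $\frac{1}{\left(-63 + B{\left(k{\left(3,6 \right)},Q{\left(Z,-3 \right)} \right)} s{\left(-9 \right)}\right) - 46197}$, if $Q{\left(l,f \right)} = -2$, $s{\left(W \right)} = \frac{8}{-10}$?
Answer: $- \frac{5}{231324} \approx -2.1615 \cdot 10^{-5}$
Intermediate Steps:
$s{\left(W \right)} = - \frac{4}{5}$ ($s{\left(W \right)} = 8 \left(- \frac{1}{10}\right) = - \frac{4}{5}$)
$B{\left(y,h \right)} = - h y$ ($B{\left(y,h \right)} = h y - 2 h y = - h y$)
$\frac{1}{\left(-63 + B{\left(k{\left(3,6 \right)},Q{\left(Z,-3 \right)} \right)} s{\left(-9 \right)}\right) - 46197} = \frac{1}{\left(-63 + \left(-1\right) \left(-2\right) 3 \left(- \frac{4}{5}\right)\right) - 46197} = \frac{1}{\left(-63 + 6 \left(- \frac{4}{5}\right)\right) - 46197} = \frac{1}{\left(-63 - \frac{24}{5}\right) - 46197} = \frac{1}{- \frac{339}{5} - 46197} = \frac{1}{- \frac{231324}{5}} = - \frac{5}{231324}$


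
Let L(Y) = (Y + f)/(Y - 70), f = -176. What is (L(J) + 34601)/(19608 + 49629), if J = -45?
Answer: 3979336/7962255 ≈ 0.49977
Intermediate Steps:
L(Y) = (-176 + Y)/(-70 + Y) (L(Y) = (Y - 176)/(Y - 70) = (-176 + Y)/(-70 + Y))
(L(J) + 34601)/(19608 + 49629) = ((-176 - 45)/(-70 - 45) + 34601)/(19608 + 49629) = (-221/(-115) + 34601)/69237 = (-1/115*(-221) + 34601)*(1/69237) = (221/115 + 34601)*(1/69237) = (3979336/115)*(1/69237) = 3979336/7962255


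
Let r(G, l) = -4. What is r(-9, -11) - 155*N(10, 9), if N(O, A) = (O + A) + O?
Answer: -4499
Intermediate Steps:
N(O, A) = A + 2*O (N(O, A) = (A + O) + O = A + 2*O)
r(-9, -11) - 155*N(10, 9) = -4 - 155*(9 + 2*10) = -4 - 155*(9 + 20) = -4 - 155*29 = -4 - 4495 = -4499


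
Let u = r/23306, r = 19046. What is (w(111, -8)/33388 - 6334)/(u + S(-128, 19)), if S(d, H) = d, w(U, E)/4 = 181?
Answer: 616090812201/12370763167 ≈ 49.802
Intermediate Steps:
w(U, E) = 724 (w(U, E) = 4*181 = 724)
u = 9523/11653 (u = 19046/23306 = 19046*(1/23306) = 9523/11653 ≈ 0.81721)
(w(111, -8)/33388 - 6334)/(u + S(-128, 19)) = (724/33388 - 6334)/(9523/11653 - 128) = (724*(1/33388) - 6334)/(-1482061/11653) = (181/8347 - 6334)*(-11653/1482061) = -52869717/8347*(-11653/1482061) = 616090812201/12370763167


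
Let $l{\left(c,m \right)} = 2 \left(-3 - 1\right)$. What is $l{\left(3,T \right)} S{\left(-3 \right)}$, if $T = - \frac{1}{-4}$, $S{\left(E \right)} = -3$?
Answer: $24$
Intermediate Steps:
$T = \frac{1}{4}$ ($T = \left(-1\right) \left(- \frac{1}{4}\right) = \frac{1}{4} \approx 0.25$)
$l{\left(c,m \right)} = -8$ ($l{\left(c,m \right)} = 2 \left(-3 - 1\right) = 2 \left(-4\right) = -8$)
$l{\left(3,T \right)} S{\left(-3 \right)} = \left(-8\right) \left(-3\right) = 24$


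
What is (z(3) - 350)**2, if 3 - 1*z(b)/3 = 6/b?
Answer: 120409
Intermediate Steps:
z(b) = 9 - 18/b
(z(3) - 350)**2 = ((9 - 18/3) - 350)**2 = ((9 - 18*1/3) - 350)**2 = ((9 - 6) - 350)**2 = (3 - 350)**2 = (-347)**2 = 120409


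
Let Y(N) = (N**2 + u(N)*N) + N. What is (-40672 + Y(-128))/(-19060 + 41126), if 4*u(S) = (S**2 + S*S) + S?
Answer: -534448/11033 ≈ -48.441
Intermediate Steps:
u(S) = S**2/2 + S/4 (u(S) = ((S**2 + S*S) + S)/4 = ((S**2 + S**2) + S)/4 = (2*S**2 + S)/4 = (S + 2*S**2)/4 = S**2/2 + S/4)
Y(N) = N + N**2 + N**2*(1 + 2*N)/4 (Y(N) = (N**2 + (N*(1 + 2*N)/4)*N) + N = (N**2 + N**2*(1 + 2*N)/4) + N = N + N**2 + N**2*(1 + 2*N)/4)
(-40672 + Y(-128))/(-19060 + 41126) = (-40672 + (1/4)*(-128)*(4 + 2*(-128)**2 + 5*(-128)))/(-19060 + 41126) = (-40672 + (1/4)*(-128)*(4 + 2*16384 - 640))/22066 = (-40672 + (1/4)*(-128)*(4 + 32768 - 640))*(1/22066) = (-40672 + (1/4)*(-128)*32132)*(1/22066) = (-40672 - 1028224)*(1/22066) = -1068896*1/22066 = -534448/11033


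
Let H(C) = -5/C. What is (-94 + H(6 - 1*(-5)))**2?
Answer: 1079521/121 ≈ 8921.7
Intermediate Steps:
(-94 + H(6 - 1*(-5)))**2 = (-94 - 5/(6 - 1*(-5)))**2 = (-94 - 5/(6 + 5))**2 = (-94 - 5/11)**2 = (-1039/11)**2 = 1079521/121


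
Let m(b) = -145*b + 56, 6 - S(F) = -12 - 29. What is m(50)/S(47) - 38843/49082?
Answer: -354921529/2306854 ≈ -153.86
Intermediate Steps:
S(F) = 47 (S(F) = 6 - (-12 - 29) = 6 - 1*(-41) = 6 + 41 = 47)
m(b) = 56 - 145*b
m(50)/S(47) - 38843/49082 = (56 - 145*50)/47 - 38843/49082 = (56 - 7250)*(1/47) - 38843*1/49082 = -7194*1/47 - 38843/49082 = -7194/47 - 38843/49082 = -354921529/2306854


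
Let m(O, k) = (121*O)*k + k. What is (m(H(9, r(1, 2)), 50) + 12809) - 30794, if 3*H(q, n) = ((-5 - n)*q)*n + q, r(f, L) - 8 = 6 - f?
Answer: -4246885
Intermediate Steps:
r(f, L) = 14 - f (r(f, L) = 8 + (6 - f) = 14 - f)
H(q, n) = q/3 + n*q*(-5 - n)/3 (H(q, n) = (((-5 - n)*q)*n + q)/3 = ((q*(-5 - n))*n + q)/3 = (n*q*(-5 - n) + q)/3 = (q + n*q*(-5 - n))/3 = q/3 + n*q*(-5 - n)/3)
m(O, k) = k + 121*O*k (m(O, k) = 121*O*k + k = k + 121*O*k)
(m(H(9, r(1, 2)), 50) + 12809) - 30794 = (50*(1 + 121*((⅓)*9*(1 - (14 - 1*1)² - 5*(14 - 1*1)))) + 12809) - 30794 = (50*(1 + 121*((⅓)*9*(1 - (14 - 1)² - 5*(14 - 1)))) + 12809) - 30794 = (50*(1 + 121*((⅓)*9*(1 - 1*13² - 5*13))) + 12809) - 30794 = (50*(1 + 121*((⅓)*9*(1 - 1*169 - 65))) + 12809) - 30794 = (50*(1 + 121*((⅓)*9*(1 - 169 - 65))) + 12809) - 30794 = (50*(1 + 121*((⅓)*9*(-233))) + 12809) - 30794 = (50*(1 + 121*(-699)) + 12809) - 30794 = (50*(1 - 84579) + 12809) - 30794 = (50*(-84578) + 12809) - 30794 = (-4228900 + 12809) - 30794 = -4216091 - 30794 = -4246885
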